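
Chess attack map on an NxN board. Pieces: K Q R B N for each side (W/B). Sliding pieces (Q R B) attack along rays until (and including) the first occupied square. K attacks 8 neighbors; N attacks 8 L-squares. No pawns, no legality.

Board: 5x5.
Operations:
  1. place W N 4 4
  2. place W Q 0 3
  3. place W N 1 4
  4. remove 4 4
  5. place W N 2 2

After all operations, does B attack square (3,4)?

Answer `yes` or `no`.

Answer: no

Derivation:
Op 1: place WN@(4,4)
Op 2: place WQ@(0,3)
Op 3: place WN@(1,4)
Op 4: remove (4,4)
Op 5: place WN@(2,2)
Per-piece attacks for B:
B attacks (3,4): no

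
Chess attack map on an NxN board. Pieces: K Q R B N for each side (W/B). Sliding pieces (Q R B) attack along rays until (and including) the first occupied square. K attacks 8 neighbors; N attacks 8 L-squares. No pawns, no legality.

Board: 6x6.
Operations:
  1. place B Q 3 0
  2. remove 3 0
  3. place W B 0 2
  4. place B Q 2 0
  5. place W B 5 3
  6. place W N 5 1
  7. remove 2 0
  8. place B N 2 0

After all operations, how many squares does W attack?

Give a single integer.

Op 1: place BQ@(3,0)
Op 2: remove (3,0)
Op 3: place WB@(0,2)
Op 4: place BQ@(2,0)
Op 5: place WB@(5,3)
Op 6: place WN@(5,1)
Op 7: remove (2,0)
Op 8: place BN@(2,0)
Per-piece attacks for W:
  WB@(0,2): attacks (1,3) (2,4) (3,5) (1,1) (2,0) [ray(1,-1) blocked at (2,0)]
  WN@(5,1): attacks (4,3) (3,2) (3,0)
  WB@(5,3): attacks (4,4) (3,5) (4,2) (3,1) (2,0) [ray(-1,-1) blocked at (2,0)]
Union (11 distinct): (1,1) (1,3) (2,0) (2,4) (3,0) (3,1) (3,2) (3,5) (4,2) (4,3) (4,4)

Answer: 11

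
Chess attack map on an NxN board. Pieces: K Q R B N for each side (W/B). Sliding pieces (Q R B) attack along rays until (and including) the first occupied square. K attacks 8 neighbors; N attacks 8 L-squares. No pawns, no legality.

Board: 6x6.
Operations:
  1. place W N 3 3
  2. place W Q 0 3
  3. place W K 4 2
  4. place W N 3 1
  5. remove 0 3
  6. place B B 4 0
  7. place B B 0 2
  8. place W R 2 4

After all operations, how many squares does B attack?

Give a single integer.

Op 1: place WN@(3,3)
Op 2: place WQ@(0,3)
Op 3: place WK@(4,2)
Op 4: place WN@(3,1)
Op 5: remove (0,3)
Op 6: place BB@(4,0)
Op 7: place BB@(0,2)
Op 8: place WR@(2,4)
Per-piece attacks for B:
  BB@(0,2): attacks (1,3) (2,4) (1,1) (2,0) [ray(1,1) blocked at (2,4)]
  BB@(4,0): attacks (5,1) (3,1) [ray(-1,1) blocked at (3,1)]
Union (6 distinct): (1,1) (1,3) (2,0) (2,4) (3,1) (5,1)

Answer: 6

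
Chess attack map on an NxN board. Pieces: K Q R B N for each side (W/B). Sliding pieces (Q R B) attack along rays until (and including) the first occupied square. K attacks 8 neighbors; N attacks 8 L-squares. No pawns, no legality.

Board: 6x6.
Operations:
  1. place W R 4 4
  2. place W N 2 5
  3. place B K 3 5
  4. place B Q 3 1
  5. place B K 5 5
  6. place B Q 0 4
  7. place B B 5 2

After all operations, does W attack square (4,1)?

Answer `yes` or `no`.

Answer: yes

Derivation:
Op 1: place WR@(4,4)
Op 2: place WN@(2,5)
Op 3: place BK@(3,5)
Op 4: place BQ@(3,1)
Op 5: place BK@(5,5)
Op 6: place BQ@(0,4)
Op 7: place BB@(5,2)
Per-piece attacks for W:
  WN@(2,5): attacks (3,3) (4,4) (1,3) (0,4)
  WR@(4,4): attacks (4,5) (4,3) (4,2) (4,1) (4,0) (5,4) (3,4) (2,4) (1,4) (0,4) [ray(-1,0) blocked at (0,4)]
W attacks (4,1): yes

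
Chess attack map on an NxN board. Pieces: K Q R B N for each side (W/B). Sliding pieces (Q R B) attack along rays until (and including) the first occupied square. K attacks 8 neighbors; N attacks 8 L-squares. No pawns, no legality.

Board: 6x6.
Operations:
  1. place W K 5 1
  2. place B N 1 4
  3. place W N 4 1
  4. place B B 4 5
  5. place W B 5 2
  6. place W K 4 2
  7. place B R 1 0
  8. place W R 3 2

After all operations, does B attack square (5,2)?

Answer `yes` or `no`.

Op 1: place WK@(5,1)
Op 2: place BN@(1,4)
Op 3: place WN@(4,1)
Op 4: place BB@(4,5)
Op 5: place WB@(5,2)
Op 6: place WK@(4,2)
Op 7: place BR@(1,0)
Op 8: place WR@(3,2)
Per-piece attacks for B:
  BR@(1,0): attacks (1,1) (1,2) (1,3) (1,4) (2,0) (3,0) (4,0) (5,0) (0,0) [ray(0,1) blocked at (1,4)]
  BN@(1,4): attacks (3,5) (2,2) (3,3) (0,2)
  BB@(4,5): attacks (5,4) (3,4) (2,3) (1,2) (0,1)
B attacks (5,2): no

Answer: no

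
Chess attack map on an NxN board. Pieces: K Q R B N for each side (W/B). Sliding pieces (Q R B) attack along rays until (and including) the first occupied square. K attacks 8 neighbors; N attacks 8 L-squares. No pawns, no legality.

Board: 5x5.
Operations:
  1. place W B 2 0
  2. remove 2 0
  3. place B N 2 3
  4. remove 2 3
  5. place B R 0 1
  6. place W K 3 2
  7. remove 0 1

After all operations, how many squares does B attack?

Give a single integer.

Answer: 0

Derivation:
Op 1: place WB@(2,0)
Op 2: remove (2,0)
Op 3: place BN@(2,3)
Op 4: remove (2,3)
Op 5: place BR@(0,1)
Op 6: place WK@(3,2)
Op 7: remove (0,1)
Per-piece attacks for B:
Union (0 distinct): (none)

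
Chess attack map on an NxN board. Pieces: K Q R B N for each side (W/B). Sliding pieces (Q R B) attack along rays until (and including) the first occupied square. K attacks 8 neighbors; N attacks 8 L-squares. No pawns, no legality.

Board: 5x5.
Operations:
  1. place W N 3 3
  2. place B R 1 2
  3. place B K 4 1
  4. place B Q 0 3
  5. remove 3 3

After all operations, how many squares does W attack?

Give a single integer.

Op 1: place WN@(3,3)
Op 2: place BR@(1,2)
Op 3: place BK@(4,1)
Op 4: place BQ@(0,3)
Op 5: remove (3,3)
Per-piece attacks for W:
Union (0 distinct): (none)

Answer: 0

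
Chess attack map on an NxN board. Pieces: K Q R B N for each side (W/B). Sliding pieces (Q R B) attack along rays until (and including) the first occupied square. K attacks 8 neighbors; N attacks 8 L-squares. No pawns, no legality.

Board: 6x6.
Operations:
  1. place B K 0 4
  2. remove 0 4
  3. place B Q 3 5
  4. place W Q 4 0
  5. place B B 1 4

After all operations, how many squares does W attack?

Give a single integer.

Op 1: place BK@(0,4)
Op 2: remove (0,4)
Op 3: place BQ@(3,5)
Op 4: place WQ@(4,0)
Op 5: place BB@(1,4)
Per-piece attacks for W:
  WQ@(4,0): attacks (4,1) (4,2) (4,3) (4,4) (4,5) (5,0) (3,0) (2,0) (1,0) (0,0) (5,1) (3,1) (2,2) (1,3) (0,4)
Union (15 distinct): (0,0) (0,4) (1,0) (1,3) (2,0) (2,2) (3,0) (3,1) (4,1) (4,2) (4,3) (4,4) (4,5) (5,0) (5,1)

Answer: 15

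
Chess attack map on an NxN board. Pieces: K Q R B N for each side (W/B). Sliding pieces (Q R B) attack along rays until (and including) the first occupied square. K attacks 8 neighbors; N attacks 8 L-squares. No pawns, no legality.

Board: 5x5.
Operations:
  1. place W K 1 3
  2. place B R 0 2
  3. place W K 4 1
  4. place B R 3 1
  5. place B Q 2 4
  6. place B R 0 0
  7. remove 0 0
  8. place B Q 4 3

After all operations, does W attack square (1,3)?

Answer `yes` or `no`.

Op 1: place WK@(1,3)
Op 2: place BR@(0,2)
Op 3: place WK@(4,1)
Op 4: place BR@(3,1)
Op 5: place BQ@(2,4)
Op 6: place BR@(0,0)
Op 7: remove (0,0)
Op 8: place BQ@(4,3)
Per-piece attacks for W:
  WK@(1,3): attacks (1,4) (1,2) (2,3) (0,3) (2,4) (2,2) (0,4) (0,2)
  WK@(4,1): attacks (4,2) (4,0) (3,1) (3,2) (3,0)
W attacks (1,3): no

Answer: no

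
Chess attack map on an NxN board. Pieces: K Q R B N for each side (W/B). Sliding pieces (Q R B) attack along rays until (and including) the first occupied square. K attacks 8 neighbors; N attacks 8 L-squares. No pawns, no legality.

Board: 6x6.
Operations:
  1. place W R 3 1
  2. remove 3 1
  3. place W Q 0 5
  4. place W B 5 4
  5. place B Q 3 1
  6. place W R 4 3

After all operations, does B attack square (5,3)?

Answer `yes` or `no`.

Answer: yes

Derivation:
Op 1: place WR@(3,1)
Op 2: remove (3,1)
Op 3: place WQ@(0,5)
Op 4: place WB@(5,4)
Op 5: place BQ@(3,1)
Op 6: place WR@(4,3)
Per-piece attacks for B:
  BQ@(3,1): attacks (3,2) (3,3) (3,4) (3,5) (3,0) (4,1) (5,1) (2,1) (1,1) (0,1) (4,2) (5,3) (4,0) (2,2) (1,3) (0,4) (2,0)
B attacks (5,3): yes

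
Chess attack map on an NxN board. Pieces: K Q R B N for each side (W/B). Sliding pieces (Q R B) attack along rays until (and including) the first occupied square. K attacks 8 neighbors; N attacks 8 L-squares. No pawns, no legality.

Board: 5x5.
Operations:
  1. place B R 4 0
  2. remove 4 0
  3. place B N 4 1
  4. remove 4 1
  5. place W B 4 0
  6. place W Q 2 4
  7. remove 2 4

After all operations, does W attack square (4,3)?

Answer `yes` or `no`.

Op 1: place BR@(4,0)
Op 2: remove (4,0)
Op 3: place BN@(4,1)
Op 4: remove (4,1)
Op 5: place WB@(4,0)
Op 6: place WQ@(2,4)
Op 7: remove (2,4)
Per-piece attacks for W:
  WB@(4,0): attacks (3,1) (2,2) (1,3) (0,4)
W attacks (4,3): no

Answer: no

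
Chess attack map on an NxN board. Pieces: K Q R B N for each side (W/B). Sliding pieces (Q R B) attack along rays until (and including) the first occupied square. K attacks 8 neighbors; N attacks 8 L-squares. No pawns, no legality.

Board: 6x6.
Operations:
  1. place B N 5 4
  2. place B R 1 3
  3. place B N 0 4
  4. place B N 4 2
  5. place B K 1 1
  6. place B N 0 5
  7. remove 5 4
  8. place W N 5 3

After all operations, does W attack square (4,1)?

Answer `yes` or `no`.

Answer: yes

Derivation:
Op 1: place BN@(5,4)
Op 2: place BR@(1,3)
Op 3: place BN@(0,4)
Op 4: place BN@(4,2)
Op 5: place BK@(1,1)
Op 6: place BN@(0,5)
Op 7: remove (5,4)
Op 8: place WN@(5,3)
Per-piece attacks for W:
  WN@(5,3): attacks (4,5) (3,4) (4,1) (3,2)
W attacks (4,1): yes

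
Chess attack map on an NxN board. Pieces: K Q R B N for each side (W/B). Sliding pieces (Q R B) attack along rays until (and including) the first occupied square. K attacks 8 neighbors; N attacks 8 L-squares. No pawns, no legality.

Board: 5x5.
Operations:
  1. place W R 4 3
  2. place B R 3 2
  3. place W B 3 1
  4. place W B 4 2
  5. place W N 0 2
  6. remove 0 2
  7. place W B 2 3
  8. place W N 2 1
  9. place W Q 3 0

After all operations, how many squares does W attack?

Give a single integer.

Op 1: place WR@(4,3)
Op 2: place BR@(3,2)
Op 3: place WB@(3,1)
Op 4: place WB@(4,2)
Op 5: place WN@(0,2)
Op 6: remove (0,2)
Op 7: place WB@(2,3)
Op 8: place WN@(2,1)
Op 9: place WQ@(3,0)
Per-piece attacks for W:
  WN@(2,1): attacks (3,3) (4,2) (1,3) (0,2) (4,0) (0,0)
  WB@(2,3): attacks (3,4) (3,2) (1,4) (1,2) (0,1) [ray(1,-1) blocked at (3,2)]
  WQ@(3,0): attacks (3,1) (4,0) (2,0) (1,0) (0,0) (4,1) (2,1) [ray(0,1) blocked at (3,1); ray(-1,1) blocked at (2,1)]
  WB@(3,1): attacks (4,2) (4,0) (2,2) (1,3) (0,4) (2,0) [ray(1,1) blocked at (4,2)]
  WB@(4,2): attacks (3,3) (2,4) (3,1) [ray(-1,-1) blocked at (3,1)]
  WR@(4,3): attacks (4,4) (4,2) (3,3) (2,3) [ray(0,-1) blocked at (4,2); ray(-1,0) blocked at (2,3)]
Union (21 distinct): (0,0) (0,1) (0,2) (0,4) (1,0) (1,2) (1,3) (1,4) (2,0) (2,1) (2,2) (2,3) (2,4) (3,1) (3,2) (3,3) (3,4) (4,0) (4,1) (4,2) (4,4)

Answer: 21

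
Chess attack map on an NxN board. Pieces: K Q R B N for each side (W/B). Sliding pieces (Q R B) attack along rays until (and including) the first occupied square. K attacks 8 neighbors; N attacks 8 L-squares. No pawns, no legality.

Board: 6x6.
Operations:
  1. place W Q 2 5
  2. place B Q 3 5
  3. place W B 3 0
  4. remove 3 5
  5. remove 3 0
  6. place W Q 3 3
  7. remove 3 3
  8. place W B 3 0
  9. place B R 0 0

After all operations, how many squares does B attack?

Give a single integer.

Op 1: place WQ@(2,5)
Op 2: place BQ@(3,5)
Op 3: place WB@(3,0)
Op 4: remove (3,5)
Op 5: remove (3,0)
Op 6: place WQ@(3,3)
Op 7: remove (3,3)
Op 8: place WB@(3,0)
Op 9: place BR@(0,0)
Per-piece attacks for B:
  BR@(0,0): attacks (0,1) (0,2) (0,3) (0,4) (0,5) (1,0) (2,0) (3,0) [ray(1,0) blocked at (3,0)]
Union (8 distinct): (0,1) (0,2) (0,3) (0,4) (0,5) (1,0) (2,0) (3,0)

Answer: 8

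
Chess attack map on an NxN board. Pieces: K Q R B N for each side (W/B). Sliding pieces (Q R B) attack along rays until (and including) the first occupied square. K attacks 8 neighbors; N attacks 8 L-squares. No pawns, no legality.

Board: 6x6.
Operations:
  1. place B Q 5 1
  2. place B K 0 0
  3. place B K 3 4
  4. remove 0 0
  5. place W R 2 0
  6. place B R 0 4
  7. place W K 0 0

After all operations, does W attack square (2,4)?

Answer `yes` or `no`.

Answer: yes

Derivation:
Op 1: place BQ@(5,1)
Op 2: place BK@(0,0)
Op 3: place BK@(3,4)
Op 4: remove (0,0)
Op 5: place WR@(2,0)
Op 6: place BR@(0,4)
Op 7: place WK@(0,0)
Per-piece attacks for W:
  WK@(0,0): attacks (0,1) (1,0) (1,1)
  WR@(2,0): attacks (2,1) (2,2) (2,3) (2,4) (2,5) (3,0) (4,0) (5,0) (1,0) (0,0) [ray(-1,0) blocked at (0,0)]
W attacks (2,4): yes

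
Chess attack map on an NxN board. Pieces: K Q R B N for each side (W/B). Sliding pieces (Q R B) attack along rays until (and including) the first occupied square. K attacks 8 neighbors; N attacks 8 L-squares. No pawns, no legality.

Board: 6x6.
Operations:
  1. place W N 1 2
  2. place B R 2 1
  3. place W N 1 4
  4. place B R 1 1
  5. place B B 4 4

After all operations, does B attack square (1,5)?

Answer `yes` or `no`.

Answer: no

Derivation:
Op 1: place WN@(1,2)
Op 2: place BR@(2,1)
Op 3: place WN@(1,4)
Op 4: place BR@(1,1)
Op 5: place BB@(4,4)
Per-piece attacks for B:
  BR@(1,1): attacks (1,2) (1,0) (2,1) (0,1) [ray(0,1) blocked at (1,2); ray(1,0) blocked at (2,1)]
  BR@(2,1): attacks (2,2) (2,3) (2,4) (2,5) (2,0) (3,1) (4,1) (5,1) (1,1) [ray(-1,0) blocked at (1,1)]
  BB@(4,4): attacks (5,5) (5,3) (3,5) (3,3) (2,2) (1,1) [ray(-1,-1) blocked at (1,1)]
B attacks (1,5): no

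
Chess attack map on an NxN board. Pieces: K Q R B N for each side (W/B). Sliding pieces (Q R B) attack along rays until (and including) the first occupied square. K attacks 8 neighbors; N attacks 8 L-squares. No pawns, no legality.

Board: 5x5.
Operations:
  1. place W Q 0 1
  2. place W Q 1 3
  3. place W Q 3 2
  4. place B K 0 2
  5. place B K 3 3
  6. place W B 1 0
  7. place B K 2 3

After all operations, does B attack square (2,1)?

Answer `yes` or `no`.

Answer: no

Derivation:
Op 1: place WQ@(0,1)
Op 2: place WQ@(1,3)
Op 3: place WQ@(3,2)
Op 4: place BK@(0,2)
Op 5: place BK@(3,3)
Op 6: place WB@(1,0)
Op 7: place BK@(2,3)
Per-piece attacks for B:
  BK@(0,2): attacks (0,3) (0,1) (1,2) (1,3) (1,1)
  BK@(2,3): attacks (2,4) (2,2) (3,3) (1,3) (3,4) (3,2) (1,4) (1,2)
  BK@(3,3): attacks (3,4) (3,2) (4,3) (2,3) (4,4) (4,2) (2,4) (2,2)
B attacks (2,1): no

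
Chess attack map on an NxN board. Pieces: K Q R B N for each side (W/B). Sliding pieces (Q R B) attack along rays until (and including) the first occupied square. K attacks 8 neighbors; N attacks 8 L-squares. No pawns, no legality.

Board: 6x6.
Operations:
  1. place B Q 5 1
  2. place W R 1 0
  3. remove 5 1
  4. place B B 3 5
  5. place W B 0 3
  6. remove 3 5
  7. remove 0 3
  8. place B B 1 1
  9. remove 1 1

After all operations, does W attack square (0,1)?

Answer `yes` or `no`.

Op 1: place BQ@(5,1)
Op 2: place WR@(1,0)
Op 3: remove (5,1)
Op 4: place BB@(3,5)
Op 5: place WB@(0,3)
Op 6: remove (3,5)
Op 7: remove (0,3)
Op 8: place BB@(1,1)
Op 9: remove (1,1)
Per-piece attacks for W:
  WR@(1,0): attacks (1,1) (1,2) (1,3) (1,4) (1,5) (2,0) (3,0) (4,0) (5,0) (0,0)
W attacks (0,1): no

Answer: no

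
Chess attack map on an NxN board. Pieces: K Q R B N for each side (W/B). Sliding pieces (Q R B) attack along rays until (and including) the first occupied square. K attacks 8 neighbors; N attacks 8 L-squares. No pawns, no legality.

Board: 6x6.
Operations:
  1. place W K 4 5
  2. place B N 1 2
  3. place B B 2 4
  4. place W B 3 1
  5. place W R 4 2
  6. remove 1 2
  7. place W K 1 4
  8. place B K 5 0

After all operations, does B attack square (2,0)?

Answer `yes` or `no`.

Answer: no

Derivation:
Op 1: place WK@(4,5)
Op 2: place BN@(1,2)
Op 3: place BB@(2,4)
Op 4: place WB@(3,1)
Op 5: place WR@(4,2)
Op 6: remove (1,2)
Op 7: place WK@(1,4)
Op 8: place BK@(5,0)
Per-piece attacks for B:
  BB@(2,4): attacks (3,5) (3,3) (4,2) (1,5) (1,3) (0,2) [ray(1,-1) blocked at (4,2)]
  BK@(5,0): attacks (5,1) (4,0) (4,1)
B attacks (2,0): no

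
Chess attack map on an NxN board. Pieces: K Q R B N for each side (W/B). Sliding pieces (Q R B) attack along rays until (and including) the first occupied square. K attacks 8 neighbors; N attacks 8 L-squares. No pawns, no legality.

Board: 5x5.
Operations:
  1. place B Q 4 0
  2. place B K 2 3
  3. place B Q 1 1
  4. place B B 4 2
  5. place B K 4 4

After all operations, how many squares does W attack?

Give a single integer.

Answer: 0

Derivation:
Op 1: place BQ@(4,0)
Op 2: place BK@(2,3)
Op 3: place BQ@(1,1)
Op 4: place BB@(4,2)
Op 5: place BK@(4,4)
Per-piece attacks for W:
Union (0 distinct): (none)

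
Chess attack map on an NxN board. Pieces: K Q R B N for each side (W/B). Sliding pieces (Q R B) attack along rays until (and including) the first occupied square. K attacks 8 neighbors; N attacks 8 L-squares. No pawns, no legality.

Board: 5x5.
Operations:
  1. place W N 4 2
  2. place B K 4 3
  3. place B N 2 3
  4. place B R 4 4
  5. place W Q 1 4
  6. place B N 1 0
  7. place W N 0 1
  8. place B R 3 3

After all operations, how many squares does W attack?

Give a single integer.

Answer: 14

Derivation:
Op 1: place WN@(4,2)
Op 2: place BK@(4,3)
Op 3: place BN@(2,3)
Op 4: place BR@(4,4)
Op 5: place WQ@(1,4)
Op 6: place BN@(1,0)
Op 7: place WN@(0,1)
Op 8: place BR@(3,3)
Per-piece attacks for W:
  WN@(0,1): attacks (1,3) (2,2) (2,0)
  WQ@(1,4): attacks (1,3) (1,2) (1,1) (1,0) (2,4) (3,4) (4,4) (0,4) (2,3) (0,3) [ray(0,-1) blocked at (1,0); ray(1,0) blocked at (4,4); ray(1,-1) blocked at (2,3)]
  WN@(4,2): attacks (3,4) (2,3) (3,0) (2,1)
Union (14 distinct): (0,3) (0,4) (1,0) (1,1) (1,2) (1,3) (2,0) (2,1) (2,2) (2,3) (2,4) (3,0) (3,4) (4,4)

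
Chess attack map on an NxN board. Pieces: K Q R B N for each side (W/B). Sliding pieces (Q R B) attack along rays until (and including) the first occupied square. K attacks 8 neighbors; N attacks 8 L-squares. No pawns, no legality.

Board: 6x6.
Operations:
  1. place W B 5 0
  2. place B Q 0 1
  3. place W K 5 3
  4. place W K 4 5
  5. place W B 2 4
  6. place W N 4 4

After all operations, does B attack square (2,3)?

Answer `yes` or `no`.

Op 1: place WB@(5,0)
Op 2: place BQ@(0,1)
Op 3: place WK@(5,3)
Op 4: place WK@(4,5)
Op 5: place WB@(2,4)
Op 6: place WN@(4,4)
Per-piece attacks for B:
  BQ@(0,1): attacks (0,2) (0,3) (0,4) (0,5) (0,0) (1,1) (2,1) (3,1) (4,1) (5,1) (1,2) (2,3) (3,4) (4,5) (1,0) [ray(1,1) blocked at (4,5)]
B attacks (2,3): yes

Answer: yes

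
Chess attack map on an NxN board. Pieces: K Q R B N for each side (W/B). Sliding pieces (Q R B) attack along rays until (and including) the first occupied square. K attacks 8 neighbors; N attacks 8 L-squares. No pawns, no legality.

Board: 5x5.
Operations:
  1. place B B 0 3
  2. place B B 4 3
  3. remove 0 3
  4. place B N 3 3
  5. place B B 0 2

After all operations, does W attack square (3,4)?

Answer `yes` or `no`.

Op 1: place BB@(0,3)
Op 2: place BB@(4,3)
Op 3: remove (0,3)
Op 4: place BN@(3,3)
Op 5: place BB@(0,2)
Per-piece attacks for W:
W attacks (3,4): no

Answer: no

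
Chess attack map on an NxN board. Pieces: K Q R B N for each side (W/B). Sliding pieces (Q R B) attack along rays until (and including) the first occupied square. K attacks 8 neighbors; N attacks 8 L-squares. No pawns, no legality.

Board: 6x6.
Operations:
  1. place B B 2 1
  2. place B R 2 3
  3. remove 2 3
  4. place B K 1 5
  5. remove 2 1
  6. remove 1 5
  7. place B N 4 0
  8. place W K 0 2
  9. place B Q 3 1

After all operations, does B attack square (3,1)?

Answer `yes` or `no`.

Op 1: place BB@(2,1)
Op 2: place BR@(2,3)
Op 3: remove (2,3)
Op 4: place BK@(1,5)
Op 5: remove (2,1)
Op 6: remove (1,5)
Op 7: place BN@(4,0)
Op 8: place WK@(0,2)
Op 9: place BQ@(3,1)
Per-piece attacks for B:
  BQ@(3,1): attacks (3,2) (3,3) (3,4) (3,5) (3,0) (4,1) (5,1) (2,1) (1,1) (0,1) (4,2) (5,3) (4,0) (2,2) (1,3) (0,4) (2,0) [ray(1,-1) blocked at (4,0)]
  BN@(4,0): attacks (5,2) (3,2) (2,1)
B attacks (3,1): no

Answer: no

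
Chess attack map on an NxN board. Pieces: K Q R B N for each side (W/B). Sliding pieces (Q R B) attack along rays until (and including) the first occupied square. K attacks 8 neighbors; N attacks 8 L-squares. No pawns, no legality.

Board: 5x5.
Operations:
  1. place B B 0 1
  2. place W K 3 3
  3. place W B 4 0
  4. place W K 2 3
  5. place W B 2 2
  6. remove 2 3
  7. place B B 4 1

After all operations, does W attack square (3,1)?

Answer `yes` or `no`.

Op 1: place BB@(0,1)
Op 2: place WK@(3,3)
Op 3: place WB@(4,0)
Op 4: place WK@(2,3)
Op 5: place WB@(2,2)
Op 6: remove (2,3)
Op 7: place BB@(4,1)
Per-piece attacks for W:
  WB@(2,2): attacks (3,3) (3,1) (4,0) (1,3) (0,4) (1,1) (0,0) [ray(1,1) blocked at (3,3); ray(1,-1) blocked at (4,0)]
  WK@(3,3): attacks (3,4) (3,2) (4,3) (2,3) (4,4) (4,2) (2,4) (2,2)
  WB@(4,0): attacks (3,1) (2,2) [ray(-1,1) blocked at (2,2)]
W attacks (3,1): yes

Answer: yes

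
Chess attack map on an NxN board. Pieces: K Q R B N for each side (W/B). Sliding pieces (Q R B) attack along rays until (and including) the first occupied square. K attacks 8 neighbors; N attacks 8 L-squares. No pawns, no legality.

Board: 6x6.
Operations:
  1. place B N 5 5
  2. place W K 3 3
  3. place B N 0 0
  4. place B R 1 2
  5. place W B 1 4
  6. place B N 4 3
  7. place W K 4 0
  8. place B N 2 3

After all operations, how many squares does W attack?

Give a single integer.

Answer: 16

Derivation:
Op 1: place BN@(5,5)
Op 2: place WK@(3,3)
Op 3: place BN@(0,0)
Op 4: place BR@(1,2)
Op 5: place WB@(1,4)
Op 6: place BN@(4,3)
Op 7: place WK@(4,0)
Op 8: place BN@(2,3)
Per-piece attacks for W:
  WB@(1,4): attacks (2,5) (2,3) (0,5) (0,3) [ray(1,-1) blocked at (2,3)]
  WK@(3,3): attacks (3,4) (3,2) (4,3) (2,3) (4,4) (4,2) (2,4) (2,2)
  WK@(4,0): attacks (4,1) (5,0) (3,0) (5,1) (3,1)
Union (16 distinct): (0,3) (0,5) (2,2) (2,3) (2,4) (2,5) (3,0) (3,1) (3,2) (3,4) (4,1) (4,2) (4,3) (4,4) (5,0) (5,1)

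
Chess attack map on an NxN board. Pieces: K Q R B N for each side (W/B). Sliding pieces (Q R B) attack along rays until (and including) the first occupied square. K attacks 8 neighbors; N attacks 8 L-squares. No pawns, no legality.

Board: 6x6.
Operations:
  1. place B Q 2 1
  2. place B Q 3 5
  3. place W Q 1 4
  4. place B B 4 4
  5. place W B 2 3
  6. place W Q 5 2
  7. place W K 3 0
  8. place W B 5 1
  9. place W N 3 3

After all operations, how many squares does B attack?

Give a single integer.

Answer: 28

Derivation:
Op 1: place BQ@(2,1)
Op 2: place BQ@(3,5)
Op 3: place WQ@(1,4)
Op 4: place BB@(4,4)
Op 5: place WB@(2,3)
Op 6: place WQ@(5,2)
Op 7: place WK@(3,0)
Op 8: place WB@(5,1)
Op 9: place WN@(3,3)
Per-piece attacks for B:
  BQ@(2,1): attacks (2,2) (2,3) (2,0) (3,1) (4,1) (5,1) (1,1) (0,1) (3,2) (4,3) (5,4) (3,0) (1,2) (0,3) (1,0) [ray(0,1) blocked at (2,3); ray(1,0) blocked at (5,1); ray(1,-1) blocked at (3,0)]
  BQ@(3,5): attacks (3,4) (3,3) (4,5) (5,5) (2,5) (1,5) (0,5) (4,4) (2,4) (1,3) (0,2) [ray(0,-1) blocked at (3,3); ray(1,-1) blocked at (4,4)]
  BB@(4,4): attacks (5,5) (5,3) (3,5) (3,3) [ray(-1,1) blocked at (3,5); ray(-1,-1) blocked at (3,3)]
Union (28 distinct): (0,1) (0,2) (0,3) (0,5) (1,0) (1,1) (1,2) (1,3) (1,5) (2,0) (2,2) (2,3) (2,4) (2,5) (3,0) (3,1) (3,2) (3,3) (3,4) (3,5) (4,1) (4,3) (4,4) (4,5) (5,1) (5,3) (5,4) (5,5)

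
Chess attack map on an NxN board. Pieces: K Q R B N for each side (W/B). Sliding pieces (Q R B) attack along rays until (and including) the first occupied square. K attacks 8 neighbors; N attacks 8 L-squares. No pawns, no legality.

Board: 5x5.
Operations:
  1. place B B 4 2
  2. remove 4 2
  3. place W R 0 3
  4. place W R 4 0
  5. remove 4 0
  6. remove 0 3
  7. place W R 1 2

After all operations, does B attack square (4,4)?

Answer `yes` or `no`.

Op 1: place BB@(4,2)
Op 2: remove (4,2)
Op 3: place WR@(0,3)
Op 4: place WR@(4,0)
Op 5: remove (4,0)
Op 6: remove (0,3)
Op 7: place WR@(1,2)
Per-piece attacks for B:
B attacks (4,4): no

Answer: no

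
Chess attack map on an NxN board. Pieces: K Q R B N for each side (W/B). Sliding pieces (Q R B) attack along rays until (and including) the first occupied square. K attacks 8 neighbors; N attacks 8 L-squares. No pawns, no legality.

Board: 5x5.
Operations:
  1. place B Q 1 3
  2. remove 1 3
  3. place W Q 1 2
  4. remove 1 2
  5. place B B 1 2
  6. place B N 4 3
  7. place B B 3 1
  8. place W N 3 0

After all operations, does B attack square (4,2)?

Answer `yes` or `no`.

Answer: yes

Derivation:
Op 1: place BQ@(1,3)
Op 2: remove (1,3)
Op 3: place WQ@(1,2)
Op 4: remove (1,2)
Op 5: place BB@(1,2)
Op 6: place BN@(4,3)
Op 7: place BB@(3,1)
Op 8: place WN@(3,0)
Per-piece attacks for B:
  BB@(1,2): attacks (2,3) (3,4) (2,1) (3,0) (0,3) (0,1) [ray(1,-1) blocked at (3,0)]
  BB@(3,1): attacks (4,2) (4,0) (2,2) (1,3) (0,4) (2,0)
  BN@(4,3): attacks (2,4) (3,1) (2,2)
B attacks (4,2): yes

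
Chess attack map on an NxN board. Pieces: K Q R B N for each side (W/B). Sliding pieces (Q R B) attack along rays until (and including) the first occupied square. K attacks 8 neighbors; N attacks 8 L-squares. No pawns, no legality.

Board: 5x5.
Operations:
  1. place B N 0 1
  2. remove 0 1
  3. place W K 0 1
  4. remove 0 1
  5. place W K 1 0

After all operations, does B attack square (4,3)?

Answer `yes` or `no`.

Op 1: place BN@(0,1)
Op 2: remove (0,1)
Op 3: place WK@(0,1)
Op 4: remove (0,1)
Op 5: place WK@(1,0)
Per-piece attacks for B:
B attacks (4,3): no

Answer: no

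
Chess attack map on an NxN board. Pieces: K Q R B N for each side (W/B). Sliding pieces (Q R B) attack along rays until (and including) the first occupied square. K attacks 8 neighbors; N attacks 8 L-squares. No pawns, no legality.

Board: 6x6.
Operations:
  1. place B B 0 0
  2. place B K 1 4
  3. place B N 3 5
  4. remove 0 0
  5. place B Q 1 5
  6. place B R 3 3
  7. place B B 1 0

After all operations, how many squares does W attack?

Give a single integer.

Op 1: place BB@(0,0)
Op 2: place BK@(1,4)
Op 3: place BN@(3,5)
Op 4: remove (0,0)
Op 5: place BQ@(1,5)
Op 6: place BR@(3,3)
Op 7: place BB@(1,0)
Per-piece attacks for W:
Union (0 distinct): (none)

Answer: 0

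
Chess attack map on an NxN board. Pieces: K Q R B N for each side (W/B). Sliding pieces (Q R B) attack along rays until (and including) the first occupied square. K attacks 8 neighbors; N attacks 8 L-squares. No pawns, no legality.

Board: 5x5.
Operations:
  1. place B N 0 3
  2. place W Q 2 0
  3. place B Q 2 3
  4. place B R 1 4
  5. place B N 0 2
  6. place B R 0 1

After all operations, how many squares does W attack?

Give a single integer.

Op 1: place BN@(0,3)
Op 2: place WQ@(2,0)
Op 3: place BQ@(2,3)
Op 4: place BR@(1,4)
Op 5: place BN@(0,2)
Op 6: place BR@(0,1)
Per-piece attacks for W:
  WQ@(2,0): attacks (2,1) (2,2) (2,3) (3,0) (4,0) (1,0) (0,0) (3,1) (4,2) (1,1) (0,2) [ray(0,1) blocked at (2,3); ray(-1,1) blocked at (0,2)]
Union (11 distinct): (0,0) (0,2) (1,0) (1,1) (2,1) (2,2) (2,3) (3,0) (3,1) (4,0) (4,2)

Answer: 11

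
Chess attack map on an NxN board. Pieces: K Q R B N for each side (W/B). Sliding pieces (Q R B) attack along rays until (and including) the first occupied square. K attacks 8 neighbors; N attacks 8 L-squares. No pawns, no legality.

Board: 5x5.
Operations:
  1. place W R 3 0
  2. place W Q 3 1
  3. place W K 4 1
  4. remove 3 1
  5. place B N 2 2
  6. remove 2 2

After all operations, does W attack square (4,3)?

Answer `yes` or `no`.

Answer: no

Derivation:
Op 1: place WR@(3,0)
Op 2: place WQ@(3,1)
Op 3: place WK@(4,1)
Op 4: remove (3,1)
Op 5: place BN@(2,2)
Op 6: remove (2,2)
Per-piece attacks for W:
  WR@(3,0): attacks (3,1) (3,2) (3,3) (3,4) (4,0) (2,0) (1,0) (0,0)
  WK@(4,1): attacks (4,2) (4,0) (3,1) (3,2) (3,0)
W attacks (4,3): no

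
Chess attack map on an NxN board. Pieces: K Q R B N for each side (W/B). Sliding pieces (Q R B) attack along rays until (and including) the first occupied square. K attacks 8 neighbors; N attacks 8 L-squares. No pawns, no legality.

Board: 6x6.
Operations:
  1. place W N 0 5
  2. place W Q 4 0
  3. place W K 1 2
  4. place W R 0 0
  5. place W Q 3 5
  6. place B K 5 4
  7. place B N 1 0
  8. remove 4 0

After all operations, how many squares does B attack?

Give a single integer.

Op 1: place WN@(0,5)
Op 2: place WQ@(4,0)
Op 3: place WK@(1,2)
Op 4: place WR@(0,0)
Op 5: place WQ@(3,5)
Op 6: place BK@(5,4)
Op 7: place BN@(1,0)
Op 8: remove (4,0)
Per-piece attacks for B:
  BN@(1,0): attacks (2,2) (3,1) (0,2)
  BK@(5,4): attacks (5,5) (5,3) (4,4) (4,5) (4,3)
Union (8 distinct): (0,2) (2,2) (3,1) (4,3) (4,4) (4,5) (5,3) (5,5)

Answer: 8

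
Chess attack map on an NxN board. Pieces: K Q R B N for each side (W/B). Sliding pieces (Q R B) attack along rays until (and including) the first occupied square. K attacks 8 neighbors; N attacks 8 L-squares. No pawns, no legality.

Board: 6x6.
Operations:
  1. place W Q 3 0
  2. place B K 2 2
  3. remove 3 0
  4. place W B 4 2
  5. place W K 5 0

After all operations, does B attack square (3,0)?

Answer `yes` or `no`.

Answer: no

Derivation:
Op 1: place WQ@(3,0)
Op 2: place BK@(2,2)
Op 3: remove (3,0)
Op 4: place WB@(4,2)
Op 5: place WK@(5,0)
Per-piece attacks for B:
  BK@(2,2): attacks (2,3) (2,1) (3,2) (1,2) (3,3) (3,1) (1,3) (1,1)
B attacks (3,0): no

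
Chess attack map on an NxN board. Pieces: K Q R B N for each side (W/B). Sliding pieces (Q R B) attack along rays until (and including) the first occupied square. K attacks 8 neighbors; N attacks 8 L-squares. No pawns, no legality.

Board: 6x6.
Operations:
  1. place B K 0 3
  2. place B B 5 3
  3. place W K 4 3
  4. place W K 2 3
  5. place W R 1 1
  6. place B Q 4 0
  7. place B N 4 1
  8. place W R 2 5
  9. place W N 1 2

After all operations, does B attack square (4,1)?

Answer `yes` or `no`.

Op 1: place BK@(0,3)
Op 2: place BB@(5,3)
Op 3: place WK@(4,3)
Op 4: place WK@(2,3)
Op 5: place WR@(1,1)
Op 6: place BQ@(4,0)
Op 7: place BN@(4,1)
Op 8: place WR@(2,5)
Op 9: place WN@(1,2)
Per-piece attacks for B:
  BK@(0,3): attacks (0,4) (0,2) (1,3) (1,4) (1,2)
  BQ@(4,0): attacks (4,1) (5,0) (3,0) (2,0) (1,0) (0,0) (5,1) (3,1) (2,2) (1,3) (0,4) [ray(0,1) blocked at (4,1)]
  BN@(4,1): attacks (5,3) (3,3) (2,2) (2,0)
  BB@(5,3): attacks (4,4) (3,5) (4,2) (3,1) (2,0)
B attacks (4,1): yes

Answer: yes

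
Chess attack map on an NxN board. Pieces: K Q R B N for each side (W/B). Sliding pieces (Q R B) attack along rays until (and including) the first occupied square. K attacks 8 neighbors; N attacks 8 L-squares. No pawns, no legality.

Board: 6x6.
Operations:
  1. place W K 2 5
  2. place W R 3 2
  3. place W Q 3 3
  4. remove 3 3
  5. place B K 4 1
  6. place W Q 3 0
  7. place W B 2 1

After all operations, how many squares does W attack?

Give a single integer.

Op 1: place WK@(2,5)
Op 2: place WR@(3,2)
Op 3: place WQ@(3,3)
Op 4: remove (3,3)
Op 5: place BK@(4,1)
Op 6: place WQ@(3,0)
Op 7: place WB@(2,1)
Per-piece attacks for W:
  WB@(2,1): attacks (3,2) (3,0) (1,2) (0,3) (1,0) [ray(1,1) blocked at (3,2); ray(1,-1) blocked at (3,0)]
  WK@(2,5): attacks (2,4) (3,5) (1,5) (3,4) (1,4)
  WQ@(3,0): attacks (3,1) (3,2) (4,0) (5,0) (2,0) (1,0) (0,0) (4,1) (2,1) [ray(0,1) blocked at (3,2); ray(1,1) blocked at (4,1); ray(-1,1) blocked at (2,1)]
  WR@(3,2): attacks (3,3) (3,4) (3,5) (3,1) (3,0) (4,2) (5,2) (2,2) (1,2) (0,2) [ray(0,-1) blocked at (3,0)]
Union (22 distinct): (0,0) (0,2) (0,3) (1,0) (1,2) (1,4) (1,5) (2,0) (2,1) (2,2) (2,4) (3,0) (3,1) (3,2) (3,3) (3,4) (3,5) (4,0) (4,1) (4,2) (5,0) (5,2)

Answer: 22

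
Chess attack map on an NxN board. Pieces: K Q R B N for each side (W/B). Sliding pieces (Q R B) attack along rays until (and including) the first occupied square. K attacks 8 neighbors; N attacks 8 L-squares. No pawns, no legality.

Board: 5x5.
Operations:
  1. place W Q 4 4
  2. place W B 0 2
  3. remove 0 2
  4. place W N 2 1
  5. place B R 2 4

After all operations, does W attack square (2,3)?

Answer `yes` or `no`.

Answer: no

Derivation:
Op 1: place WQ@(4,4)
Op 2: place WB@(0,2)
Op 3: remove (0,2)
Op 4: place WN@(2,1)
Op 5: place BR@(2,4)
Per-piece attacks for W:
  WN@(2,1): attacks (3,3) (4,2) (1,3) (0,2) (4,0) (0,0)
  WQ@(4,4): attacks (4,3) (4,2) (4,1) (4,0) (3,4) (2,4) (3,3) (2,2) (1,1) (0,0) [ray(-1,0) blocked at (2,4)]
W attacks (2,3): no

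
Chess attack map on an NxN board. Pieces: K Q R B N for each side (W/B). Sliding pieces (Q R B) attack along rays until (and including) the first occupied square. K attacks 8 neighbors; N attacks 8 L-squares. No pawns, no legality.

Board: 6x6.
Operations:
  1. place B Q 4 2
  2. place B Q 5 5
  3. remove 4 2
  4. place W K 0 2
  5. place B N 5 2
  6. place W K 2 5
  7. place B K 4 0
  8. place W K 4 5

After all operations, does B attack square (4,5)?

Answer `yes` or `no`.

Op 1: place BQ@(4,2)
Op 2: place BQ@(5,5)
Op 3: remove (4,2)
Op 4: place WK@(0,2)
Op 5: place BN@(5,2)
Op 6: place WK@(2,5)
Op 7: place BK@(4,0)
Op 8: place WK@(4,5)
Per-piece attacks for B:
  BK@(4,0): attacks (4,1) (5,0) (3,0) (5,1) (3,1)
  BN@(5,2): attacks (4,4) (3,3) (4,0) (3,1)
  BQ@(5,5): attacks (5,4) (5,3) (5,2) (4,5) (4,4) (3,3) (2,2) (1,1) (0,0) [ray(0,-1) blocked at (5,2); ray(-1,0) blocked at (4,5)]
B attacks (4,5): yes

Answer: yes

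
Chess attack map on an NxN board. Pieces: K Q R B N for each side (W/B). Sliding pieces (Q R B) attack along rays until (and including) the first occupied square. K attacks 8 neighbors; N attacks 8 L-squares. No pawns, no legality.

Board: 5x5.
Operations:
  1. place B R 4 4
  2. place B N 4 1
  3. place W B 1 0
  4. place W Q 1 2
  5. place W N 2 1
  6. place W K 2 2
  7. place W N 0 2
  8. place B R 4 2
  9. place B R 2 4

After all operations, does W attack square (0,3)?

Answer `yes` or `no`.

Op 1: place BR@(4,4)
Op 2: place BN@(4,1)
Op 3: place WB@(1,0)
Op 4: place WQ@(1,2)
Op 5: place WN@(2,1)
Op 6: place WK@(2,2)
Op 7: place WN@(0,2)
Op 8: place BR@(4,2)
Op 9: place BR@(2,4)
Per-piece attacks for W:
  WN@(0,2): attacks (1,4) (2,3) (1,0) (2,1)
  WB@(1,0): attacks (2,1) (0,1) [ray(1,1) blocked at (2,1)]
  WQ@(1,2): attacks (1,3) (1,4) (1,1) (1,0) (2,2) (0,2) (2,3) (3,4) (2,1) (0,3) (0,1) [ray(0,-1) blocked at (1,0); ray(1,0) blocked at (2,2); ray(-1,0) blocked at (0,2); ray(1,-1) blocked at (2,1)]
  WN@(2,1): attacks (3,3) (4,2) (1,3) (0,2) (4,0) (0,0)
  WK@(2,2): attacks (2,3) (2,1) (3,2) (1,2) (3,3) (3,1) (1,3) (1,1)
W attacks (0,3): yes

Answer: yes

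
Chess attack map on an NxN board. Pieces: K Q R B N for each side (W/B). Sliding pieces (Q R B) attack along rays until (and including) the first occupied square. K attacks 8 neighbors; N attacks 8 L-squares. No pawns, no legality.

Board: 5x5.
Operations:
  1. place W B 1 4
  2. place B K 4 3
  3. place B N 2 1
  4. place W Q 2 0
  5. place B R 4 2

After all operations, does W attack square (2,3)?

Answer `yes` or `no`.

Op 1: place WB@(1,4)
Op 2: place BK@(4,3)
Op 3: place BN@(2,1)
Op 4: place WQ@(2,0)
Op 5: place BR@(4,2)
Per-piece attacks for W:
  WB@(1,4): attacks (2,3) (3,2) (4,1) (0,3)
  WQ@(2,0): attacks (2,1) (3,0) (4,0) (1,0) (0,0) (3,1) (4,2) (1,1) (0,2) [ray(0,1) blocked at (2,1); ray(1,1) blocked at (4,2)]
W attacks (2,3): yes

Answer: yes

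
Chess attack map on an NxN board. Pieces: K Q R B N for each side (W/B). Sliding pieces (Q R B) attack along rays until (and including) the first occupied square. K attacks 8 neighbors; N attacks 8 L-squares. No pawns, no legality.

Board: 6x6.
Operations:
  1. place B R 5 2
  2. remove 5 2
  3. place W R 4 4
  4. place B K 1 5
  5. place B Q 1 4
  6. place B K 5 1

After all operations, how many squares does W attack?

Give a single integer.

Op 1: place BR@(5,2)
Op 2: remove (5,2)
Op 3: place WR@(4,4)
Op 4: place BK@(1,5)
Op 5: place BQ@(1,4)
Op 6: place BK@(5,1)
Per-piece attacks for W:
  WR@(4,4): attacks (4,5) (4,3) (4,2) (4,1) (4,0) (5,4) (3,4) (2,4) (1,4) [ray(-1,0) blocked at (1,4)]
Union (9 distinct): (1,4) (2,4) (3,4) (4,0) (4,1) (4,2) (4,3) (4,5) (5,4)

Answer: 9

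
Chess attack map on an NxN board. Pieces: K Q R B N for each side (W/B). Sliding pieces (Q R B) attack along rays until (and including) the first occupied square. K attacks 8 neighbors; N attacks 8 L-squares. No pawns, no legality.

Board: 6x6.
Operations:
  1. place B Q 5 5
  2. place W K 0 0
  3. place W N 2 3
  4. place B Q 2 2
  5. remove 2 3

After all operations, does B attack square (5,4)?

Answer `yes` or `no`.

Op 1: place BQ@(5,5)
Op 2: place WK@(0,0)
Op 3: place WN@(2,3)
Op 4: place BQ@(2,2)
Op 5: remove (2,3)
Per-piece attacks for B:
  BQ@(2,2): attacks (2,3) (2,4) (2,5) (2,1) (2,0) (3,2) (4,2) (5,2) (1,2) (0,2) (3,3) (4,4) (5,5) (3,1) (4,0) (1,3) (0,4) (1,1) (0,0) [ray(1,1) blocked at (5,5); ray(-1,-1) blocked at (0,0)]
  BQ@(5,5): attacks (5,4) (5,3) (5,2) (5,1) (5,0) (4,5) (3,5) (2,5) (1,5) (0,5) (4,4) (3,3) (2,2) [ray(-1,-1) blocked at (2,2)]
B attacks (5,4): yes

Answer: yes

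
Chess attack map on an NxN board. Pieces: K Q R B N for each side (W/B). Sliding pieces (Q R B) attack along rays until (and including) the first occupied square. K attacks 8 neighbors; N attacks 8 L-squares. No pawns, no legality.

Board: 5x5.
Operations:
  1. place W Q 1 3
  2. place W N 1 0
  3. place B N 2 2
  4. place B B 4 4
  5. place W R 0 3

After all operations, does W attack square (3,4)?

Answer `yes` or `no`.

Answer: no

Derivation:
Op 1: place WQ@(1,3)
Op 2: place WN@(1,0)
Op 3: place BN@(2,2)
Op 4: place BB@(4,4)
Op 5: place WR@(0,3)
Per-piece attacks for W:
  WR@(0,3): attacks (0,4) (0,2) (0,1) (0,0) (1,3) [ray(1,0) blocked at (1,3)]
  WN@(1,0): attacks (2,2) (3,1) (0,2)
  WQ@(1,3): attacks (1,4) (1,2) (1,1) (1,0) (2,3) (3,3) (4,3) (0,3) (2,4) (2,2) (0,4) (0,2) [ray(0,-1) blocked at (1,0); ray(-1,0) blocked at (0,3); ray(1,-1) blocked at (2,2)]
W attacks (3,4): no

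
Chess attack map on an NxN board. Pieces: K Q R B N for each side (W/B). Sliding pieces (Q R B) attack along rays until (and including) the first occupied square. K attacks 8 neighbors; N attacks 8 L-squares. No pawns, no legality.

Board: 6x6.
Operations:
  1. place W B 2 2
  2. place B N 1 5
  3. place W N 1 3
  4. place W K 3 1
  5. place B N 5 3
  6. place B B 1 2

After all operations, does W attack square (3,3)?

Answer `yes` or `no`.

Answer: yes

Derivation:
Op 1: place WB@(2,2)
Op 2: place BN@(1,5)
Op 3: place WN@(1,3)
Op 4: place WK@(3,1)
Op 5: place BN@(5,3)
Op 6: place BB@(1,2)
Per-piece attacks for W:
  WN@(1,3): attacks (2,5) (3,4) (0,5) (2,1) (3,2) (0,1)
  WB@(2,2): attacks (3,3) (4,4) (5,5) (3,1) (1,3) (1,1) (0,0) [ray(1,-1) blocked at (3,1); ray(-1,1) blocked at (1,3)]
  WK@(3,1): attacks (3,2) (3,0) (4,1) (2,1) (4,2) (4,0) (2,2) (2,0)
W attacks (3,3): yes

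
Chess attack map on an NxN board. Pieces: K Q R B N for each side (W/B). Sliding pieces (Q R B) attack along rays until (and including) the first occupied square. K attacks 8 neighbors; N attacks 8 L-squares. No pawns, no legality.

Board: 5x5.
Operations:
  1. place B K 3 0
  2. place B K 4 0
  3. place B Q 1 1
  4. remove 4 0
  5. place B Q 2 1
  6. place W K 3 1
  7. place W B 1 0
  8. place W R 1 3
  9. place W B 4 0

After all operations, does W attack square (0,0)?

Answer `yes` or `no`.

Op 1: place BK@(3,0)
Op 2: place BK@(4,0)
Op 3: place BQ@(1,1)
Op 4: remove (4,0)
Op 5: place BQ@(2,1)
Op 6: place WK@(3,1)
Op 7: place WB@(1,0)
Op 8: place WR@(1,3)
Op 9: place WB@(4,0)
Per-piece attacks for W:
  WB@(1,0): attacks (2,1) (0,1) [ray(1,1) blocked at (2,1)]
  WR@(1,3): attacks (1,4) (1,2) (1,1) (2,3) (3,3) (4,3) (0,3) [ray(0,-1) blocked at (1,1)]
  WK@(3,1): attacks (3,2) (3,0) (4,1) (2,1) (4,2) (4,0) (2,2) (2,0)
  WB@(4,0): attacks (3,1) [ray(-1,1) blocked at (3,1)]
W attacks (0,0): no

Answer: no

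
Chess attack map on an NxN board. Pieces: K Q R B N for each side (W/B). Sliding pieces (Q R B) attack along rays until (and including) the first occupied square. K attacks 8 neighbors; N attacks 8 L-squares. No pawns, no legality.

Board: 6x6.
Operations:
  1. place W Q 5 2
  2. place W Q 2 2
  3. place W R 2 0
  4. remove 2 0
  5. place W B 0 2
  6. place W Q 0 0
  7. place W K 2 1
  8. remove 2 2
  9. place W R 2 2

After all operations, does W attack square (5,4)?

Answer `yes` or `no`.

Op 1: place WQ@(5,2)
Op 2: place WQ@(2,2)
Op 3: place WR@(2,0)
Op 4: remove (2,0)
Op 5: place WB@(0,2)
Op 6: place WQ@(0,0)
Op 7: place WK@(2,1)
Op 8: remove (2,2)
Op 9: place WR@(2,2)
Per-piece attacks for W:
  WQ@(0,0): attacks (0,1) (0,2) (1,0) (2,0) (3,0) (4,0) (5,0) (1,1) (2,2) [ray(0,1) blocked at (0,2); ray(1,1) blocked at (2,2)]
  WB@(0,2): attacks (1,3) (2,4) (3,5) (1,1) (2,0)
  WK@(2,1): attacks (2,2) (2,0) (3,1) (1,1) (3,2) (3,0) (1,2) (1,0)
  WR@(2,2): attacks (2,3) (2,4) (2,5) (2,1) (3,2) (4,2) (5,2) (1,2) (0,2) [ray(0,-1) blocked at (2,1); ray(1,0) blocked at (5,2); ray(-1,0) blocked at (0,2)]
  WQ@(5,2): attacks (5,3) (5,4) (5,5) (5,1) (5,0) (4,2) (3,2) (2,2) (4,3) (3,4) (2,5) (4,1) (3,0) [ray(-1,0) blocked at (2,2)]
W attacks (5,4): yes

Answer: yes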